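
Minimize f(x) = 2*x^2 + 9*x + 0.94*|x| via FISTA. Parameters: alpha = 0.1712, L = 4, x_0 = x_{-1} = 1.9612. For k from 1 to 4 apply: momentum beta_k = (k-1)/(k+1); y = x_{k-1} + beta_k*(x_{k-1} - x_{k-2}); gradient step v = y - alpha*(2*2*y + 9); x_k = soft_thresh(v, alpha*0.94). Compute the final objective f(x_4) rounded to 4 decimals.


FISTA on f(x) = 2*x^2 + 9*x + 0.94*|x|
L = 4, alpha = 0.1712
Iteration 1: beta = 0.0, y = 1.9612 + 0.0*(1.9612 - 1.9612) = 1.9612
  grad(y) = 16.8448, v = y - alpha*grad = -0.9226
  prox(v) = soft_thresh(-0.9226, 0.1609) = -0.7617
Iteration 2: beta = 0.3333, y = -0.7617 + 0.3333*(-0.7617 - 1.9612) = -1.6693
  grad(y) = 2.3227, v = y - alpha*grad = -2.067
  prox(v) = soft_thresh(-2.067, 0.1609) = -1.906
Iteration 3: beta = 0.5, y = -1.906 + 0.5*(-1.906 + 0.7617) = -2.4782
  grad(y) = -0.9129, v = y - alpha*grad = -2.3219
  prox(v) = soft_thresh(-2.3219, 0.1609) = -2.161
Iteration 4: beta = 0.6, y = -2.161 + 0.6*(-2.161 + 1.906) = -2.314
  grad(y) = -0.2559, v = y - alpha*grad = -2.2702
  prox(v) = soft_thresh(-2.2702, 0.1609) = -2.1092
f(x_4) = 2*(-2.1092)^2 + 9*(-2.1092) + 0.94*|-2.1092| = -8.1027


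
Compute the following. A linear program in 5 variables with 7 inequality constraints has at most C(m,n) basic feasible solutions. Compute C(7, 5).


Each vertex corresponds to some choice of n active constraints out of m, so the number of vertices is at most C(m, n) = m! / (n!(m-n)!).
m = 7, n = 5
Numerator: 7 * 6 * 5 * 4 * 3
Denominator: 5! = 120
C(7, 5) = 21


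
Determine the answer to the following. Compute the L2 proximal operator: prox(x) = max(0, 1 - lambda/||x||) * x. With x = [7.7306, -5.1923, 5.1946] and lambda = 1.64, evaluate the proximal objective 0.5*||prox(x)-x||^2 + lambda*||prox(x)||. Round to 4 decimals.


Step 1: Compute ||x||.
||x|| = 10.6633
Step 2: Compute scaling factor.
scale = max(0, 1 - 1.64/10.6633) = 0.8462
Step 3: prox(x) = [6.5416, -4.3937, 4.3957]
||prox(x)|| = 9.0233
Step 4: Proximal objective.
0.5*||prox-x||^2 = 1.3448
lambda*||prox|| = 14.7982
Total = 16.143


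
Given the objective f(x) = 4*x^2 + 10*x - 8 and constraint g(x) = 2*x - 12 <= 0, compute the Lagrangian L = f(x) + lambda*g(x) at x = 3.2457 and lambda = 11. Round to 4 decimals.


Step 1: Evaluate f(x).
f(3.2457) = 4*3.2457^2 + 10*3.2457 - 8 = 66.5953
Step 2: Evaluate g(x).
g(3.2457) = 2*3.2457 - 12 = -5.5086
Step 3: Compute Lagrangian.
L = 66.5953 + 11*-5.5086 = 6.0007


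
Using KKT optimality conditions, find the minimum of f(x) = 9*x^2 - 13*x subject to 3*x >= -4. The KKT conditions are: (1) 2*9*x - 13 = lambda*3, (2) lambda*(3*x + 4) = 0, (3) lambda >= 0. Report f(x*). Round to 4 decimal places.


Step 1: Try lambda = 0 (constraint inactive).
Stationarity: 2*9*x - 13 = 0
x* = 13/(2*9) = 13/18 = 0.7222 (rounded; the exact value 13/18 is used below)
Check constraint: 3*0.7222 = 2.1666 >= -4 -- satisfied.
Step 2: Compute optimal value.
f(x*) = 9*(13/18)^2 - 13*(13/18) = -4.6944


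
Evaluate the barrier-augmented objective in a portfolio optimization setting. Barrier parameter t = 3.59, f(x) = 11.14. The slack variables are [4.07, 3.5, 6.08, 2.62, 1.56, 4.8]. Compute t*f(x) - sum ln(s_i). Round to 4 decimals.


Step 1: Compute log-barrier.
ln values: [1.4036, 1.2528, 1.805, 0.9632, 0.4447, 1.5686]
phi = -(1.4036 + 1.2528 + 1.805 + 0.9632 + 0.4447 + 1.5686) = -7.4379
Step 2: Compute augmented objective.
t*f(x) = 3.59*11.14 = 39.9926
Total = 39.9926 - 7.4379 = 32.5547


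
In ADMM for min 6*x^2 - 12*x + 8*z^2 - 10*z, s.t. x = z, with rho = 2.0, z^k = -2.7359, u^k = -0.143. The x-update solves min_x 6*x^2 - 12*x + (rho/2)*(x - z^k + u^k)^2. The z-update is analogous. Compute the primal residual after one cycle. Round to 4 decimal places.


ADMM iteration with rho = 2.0, z^k = -2.7359, u^k = -0.143
Step 1: x-update.
Minimize 6*x^2 - 12*x + (2.0/2)*(x + 2.7359 - 0.143)^2
FOC: (2*6 + 2.0)*x = 12 + 2.0*(-2.7359 + 0.143)
x^{k+1} = 0.4867
Step 2: z-update.
Minimize 8*z^2 - 10*z + (2.0/2)*(0.4867 - z - 0.143)^2
FOC: (2*8 + 2.0)*z = 10 + 2.0*(0.4867 - 0.143)
z^{k+1} = 0.5937
Step 3: u-update.
u^{k+1} = -0.143 + 0.4867 - 0.5937 = -0.25
Step 4: Primal residual = |0.4867 - 0.5937| = 0.107


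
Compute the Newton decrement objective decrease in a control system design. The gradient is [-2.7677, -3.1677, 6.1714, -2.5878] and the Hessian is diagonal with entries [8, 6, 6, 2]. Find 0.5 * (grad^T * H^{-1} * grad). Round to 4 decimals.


Step 1: H is diagonal, so H^(-1) * g = [-0.346, -0.528, 1.0286, -1.2939].
Step 2: g^T H^(-1) g = sum_i g_i^2 / H_ii
  = (-2.7677)^2/8 + (-3.1677)^2/6 + (6.1714)^2/6 + (-2.5878)^2/2
  = 0.9575 + 1.6724 + 6.3477 + 3.3484 = 12.326
Step 3: Objective decrease = 0.5 * g^T H^(-1) g = 6.163


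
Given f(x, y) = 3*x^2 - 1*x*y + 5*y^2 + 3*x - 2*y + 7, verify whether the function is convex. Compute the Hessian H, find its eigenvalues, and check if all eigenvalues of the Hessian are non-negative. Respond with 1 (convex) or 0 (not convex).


The Hessian of f(x,y) = 3*x^2 - 1*x*y + 5*y^2 + 3*x - 2*y + 7 is:
H = [[6, -1], [-1, 10]]
Trace = 6 + 10 = 16
Determinant = 6*10 - (-1)^2 = 59
Discriminant = (16)^2 - 4*59 = 20.0
Eigenvalues: lambda_1 = 5.7639, lambda_2 = 10.2361
The function is convex.

1


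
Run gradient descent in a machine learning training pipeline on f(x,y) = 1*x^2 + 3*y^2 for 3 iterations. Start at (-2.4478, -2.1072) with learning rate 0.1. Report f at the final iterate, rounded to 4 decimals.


Gradient descent on f(x,y) = 1*x^2 + 3*y^2.
Starting point: (-2.4478, -2.1072), alpha = 0.1
Step 1: grad_x = 2*1*-2.4478 = -4.8956, grad_y = 2*3*-2.1072 = -12.6432
  x_1 = -2.4478 - 0.1*-4.8956 = -1.9582
  y_1 = -2.1072 - 0.1*-12.6432 = -0.8429
Step 2: grad_x = 2*1*-1.9582 = -3.9165, grad_y = 2*3*-0.8429 = -5.0573
  x_2 = -1.9582 - 0.1*-3.9165 = -1.5666
  y_2 = -0.8429 - 0.1*-5.0573 = -0.3372
Step 3: grad_x = 2*1*-1.5666 = -3.1332, grad_y = 2*3*-0.3372 = -2.0229
  x_3 = -1.5666 - 0.1*-3.1332 = -1.2533
  y_3 = -0.3372 - 0.1*-2.0229 = -0.1349
f(-1.2533, -0.1349) = 1*(-1.2533)^2 + 3*(-0.1349)^2 = 1.6253


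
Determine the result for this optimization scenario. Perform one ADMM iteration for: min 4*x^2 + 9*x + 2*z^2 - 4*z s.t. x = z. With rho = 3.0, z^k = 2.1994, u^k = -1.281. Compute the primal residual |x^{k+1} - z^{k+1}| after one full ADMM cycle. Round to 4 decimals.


ADMM iteration with rho = 3.0, z^k = 2.1994, u^k = -1.281
Step 1: x-update.
Minimize 4*x^2 + 9*x + (3.0/2)*(x - 2.1994 - 1.281)^2
FOC: (2*4 + 3.0)*x = -9 + 3.0*(2.1994 + 1.281)
x^{k+1} = 0.131
Step 2: z-update.
Minimize 2*z^2 - 4*z + (3.0/2)*(0.131 - z - 1.281)^2
FOC: (2*2 + 3.0)*z = 4 + 3.0*(0.131 - 1.281)
z^{k+1} = 0.0786
Step 3: u-update.
u^{k+1} = -1.281 + 0.131 - 0.0786 = -1.2286
Step 4: Primal residual = |0.131 - 0.0786| = 0.0524


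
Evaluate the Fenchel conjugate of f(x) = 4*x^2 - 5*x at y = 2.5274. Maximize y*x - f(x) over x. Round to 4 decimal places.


f*(y) = sup_x {y*x - a*x^2 - b*x} = sup_x {(y-b)*x - a*x^2}
FOC: (y - b) - 2a*x = 0 => x* = (y - b)/(2a)
x* = (2.5274 + 5)/(2*4) = 0.9409
f*(2.5274) = (y-b)^2/(4a) = (2.5274 + 5)^2/(4*4)
= 56.6618/16 = 3.5414


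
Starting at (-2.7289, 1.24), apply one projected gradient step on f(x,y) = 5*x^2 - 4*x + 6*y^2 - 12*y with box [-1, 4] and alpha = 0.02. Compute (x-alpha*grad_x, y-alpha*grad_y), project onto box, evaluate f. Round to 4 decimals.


Step 1: Compute gradient at (-2.7289, 1.24).
grad_x = 2*5*-2.7289 - 4 = -31.289
grad_y = 2*6*1.24 - 12 = 2.88
Step 2: Gradient step.
x_raw = -2.7289 - 0.02*-31.289 = -2.1031
y_raw = 1.24 - 0.02*2.88 = 1.1824
Step 3: Project onto [-1, 4].
x_proj = clip(-2.1031) = -1.0
y_proj = clip(1.1824) = 1.1824
Step 4: Evaluate f.
f(-1.0, 1.1824) = 3.1996


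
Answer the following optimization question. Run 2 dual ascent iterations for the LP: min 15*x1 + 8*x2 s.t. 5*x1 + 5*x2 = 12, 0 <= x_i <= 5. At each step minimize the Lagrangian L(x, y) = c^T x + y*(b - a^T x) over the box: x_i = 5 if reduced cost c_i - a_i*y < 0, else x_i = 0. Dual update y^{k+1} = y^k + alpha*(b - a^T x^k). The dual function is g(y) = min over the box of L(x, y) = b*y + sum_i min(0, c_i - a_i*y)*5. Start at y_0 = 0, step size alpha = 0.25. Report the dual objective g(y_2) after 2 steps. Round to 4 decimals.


Dual ascent for LP: min 15*x1 + 8*x2, 5*x1 + 5*x2 = 12, 0 <= x_i <= 5
Step 1: y^k = 0.0, reduced costs: (15.0, 8.0)
  x^k = (0.0, 0.0), subgradient = b - a^T x = 12.0
  y^{k+1} = 0.0 + 0.25*12.0 = 3.0
Step 2: y^k = 3.0, reduced costs: (0.0, -7.0)
  x^k = (0.0, 5.0), subgradient = b - a^T x = -13.0
  y^{k+1} = 3.0 + 0.25*-13.0 = -0.25
Dual objective at y_2 = -0.25: reduced costs (16.25, 9.25), box minimizer x = (0.0, 0.0)
g(y_2) = b*y + (c1 - a1*y)*x1 + (c2 - a2*y)*x2 = 12*(-0.25) + 16.25*0.0 + 9.25*0.0 = -3.0 + 0.0 + 0.0 = -3.0


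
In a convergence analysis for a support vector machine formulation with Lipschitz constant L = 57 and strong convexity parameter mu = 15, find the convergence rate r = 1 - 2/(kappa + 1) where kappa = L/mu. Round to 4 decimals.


Step 1: Compute the condition number.
kappa = L/mu = 57/15 = 3.8
Step 2: Compute the convergence rate.
r = 1 - 2/(kappa + 1) = 1 - 2*mu/(L + mu) = (L - mu)/(L + mu) = 42/72 = 0.5833


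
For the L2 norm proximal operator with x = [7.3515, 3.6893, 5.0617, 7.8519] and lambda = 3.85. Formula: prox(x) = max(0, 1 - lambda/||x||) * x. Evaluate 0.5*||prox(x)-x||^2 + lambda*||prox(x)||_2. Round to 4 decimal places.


Step 1: Compute ||x||.
||x|| = 12.447
Step 2: Compute scaling factor.
scale = max(0, 1 - 3.85/12.447) = 0.6907
Step 3: prox(x) = [5.0776, 2.5482, 3.4961, 5.4232]
||prox(x)|| = 8.597
Step 4: Proximal objective.
0.5*||prox-x||^2 = 7.4113
lambda*||prox|| = 33.0985
Total = 40.5098


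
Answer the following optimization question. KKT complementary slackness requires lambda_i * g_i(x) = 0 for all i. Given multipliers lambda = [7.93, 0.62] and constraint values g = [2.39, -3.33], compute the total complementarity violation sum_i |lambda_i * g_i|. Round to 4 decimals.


KKT complementary slackness check:
lambda_1 * g_1 = 7.93 * 2.39 = 18.9527
lambda_2 * g_2 = 0.62 * -3.33 = -2.0646
Total violation = 18.9527 + 2.0646 = 21.0173


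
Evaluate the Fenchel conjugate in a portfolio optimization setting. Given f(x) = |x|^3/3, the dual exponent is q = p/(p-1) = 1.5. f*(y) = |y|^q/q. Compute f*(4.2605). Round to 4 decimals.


The conjugate exponent q satisfies 1/p + 1/q = 1.
p = 3, so q = 3/(3 - 1) = 1.5
|y|^q = 4.2605^1.5 = 8.7941
f*(4.2605) = 8.7941 / 1.5 = 5.8627


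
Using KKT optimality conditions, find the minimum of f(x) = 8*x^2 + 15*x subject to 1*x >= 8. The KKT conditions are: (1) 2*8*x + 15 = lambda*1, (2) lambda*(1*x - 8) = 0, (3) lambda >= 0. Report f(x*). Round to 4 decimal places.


Step 1: Try lambda = 0 (constraint inactive).
x_unc = -15/(2*8) = -0.9375
Check: 1*-0.9375 = -0.9375 < 8 -- violated!
Step 2: Constraint must be active: 1*x = 8
x* = 8/1 = 8.0
lambda = (2*8*8.0 + 15)/1 = 143.0
Step 3: Compute optimal value.
f(x*) = 8*8.0^2 + 15*8.0 = 632.0


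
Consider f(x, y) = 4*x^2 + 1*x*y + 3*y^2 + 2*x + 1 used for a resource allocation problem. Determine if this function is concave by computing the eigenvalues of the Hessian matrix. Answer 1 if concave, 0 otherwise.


The Hessian of f(x,y) = 4*x^2 + 1*x*y + 3*y^2 + 2*x + 1 is:
H = [[8, 1], [1, 6]]
Trace = 8 + 6 = 14
Determinant = 8*6 - (1)^2 = 47
Discriminant = (14)^2 - 4*47 = 8.0
Eigenvalues: lambda_1 = 5.5858, lambda_2 = 8.4142
The function is not concave.

0


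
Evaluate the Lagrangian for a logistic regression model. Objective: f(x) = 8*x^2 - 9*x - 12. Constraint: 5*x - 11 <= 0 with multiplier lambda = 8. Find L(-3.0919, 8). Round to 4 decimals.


Step 1: Evaluate f(x).
f(-3.0919) = 8*(-3.0919)^2 - 9*(-3.0919) - 12 = 92.3059
Step 2: Evaluate g(x).
g(-3.0919) = 5*-3.0919 - 11 = -26.4595
Step 3: Compute Lagrangian.
L = 92.3059 + 8*-26.4595 = -119.3701


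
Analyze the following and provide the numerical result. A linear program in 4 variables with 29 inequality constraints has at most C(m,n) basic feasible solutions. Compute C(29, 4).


Each vertex corresponds to some choice of n active constraints out of m, so the number of vertices is at most C(m, n) = m! / (n!(m-n)!).
m = 29, n = 4
Numerator: 29 * 28 * 27 * 26
Denominator: 4! = 24
C(29, 4) = 23751


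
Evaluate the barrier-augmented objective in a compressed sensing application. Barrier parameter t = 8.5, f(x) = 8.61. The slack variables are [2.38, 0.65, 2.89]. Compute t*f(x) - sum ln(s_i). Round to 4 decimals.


Step 1: Compute log-barrier.
ln values: [0.8671, -0.4308, 1.0613]
phi = -(0.8671 - 0.4308 + 1.0613) = -1.4976
Step 2: Compute augmented objective.
t*f(x) = 8.5*8.61 = 73.185
Total = 73.185 - 1.4976 = 71.6874


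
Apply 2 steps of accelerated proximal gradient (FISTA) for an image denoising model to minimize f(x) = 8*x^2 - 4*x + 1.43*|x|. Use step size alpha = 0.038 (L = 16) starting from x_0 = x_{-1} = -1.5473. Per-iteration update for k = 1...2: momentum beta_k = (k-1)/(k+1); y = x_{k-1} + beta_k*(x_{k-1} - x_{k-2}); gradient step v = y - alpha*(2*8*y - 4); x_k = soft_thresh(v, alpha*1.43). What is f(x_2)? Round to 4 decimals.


FISTA on f(x) = 8*x^2 - 4*x + 1.43*|x|
L = 16, alpha = 0.038
Iteration 1: beta = 0.0, y = -1.5473 + 0.0*(-1.5473 + 1.5473) = -1.5473
  grad(y) = -28.7568, v = y - alpha*grad = -0.4545
  prox(v) = soft_thresh(-0.4545, 0.0543) = -0.4002
Iteration 2: beta = 0.3333, y = -0.4002 + 0.3333*(-0.4002 + 1.5473) = -0.0178
  grad(y) = -4.2854, v = y - alpha*grad = 0.145
  prox(v) = soft_thresh(0.145, 0.0543) = 0.0907
f(x_2) = 8*0.0907^2 - 4*0.0907 + 1.43*|0.0907| = -0.1673


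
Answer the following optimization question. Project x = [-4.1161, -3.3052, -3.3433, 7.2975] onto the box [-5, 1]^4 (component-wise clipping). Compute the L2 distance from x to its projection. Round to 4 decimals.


Project each component onto [-5, 1].
clip(-4.1161) = -4.1161, clip(-3.3052) = -3.3052, clip(-3.3433) = -3.3433, clip(7.2975) = 1.0
Projection = [-4.1161, -3.3052, -3.3433, 1.0]
Squared diffs: [0.0, 0.0, 0.0, 39.6585]
Distance = sqrt(39.6585) = 6.2975


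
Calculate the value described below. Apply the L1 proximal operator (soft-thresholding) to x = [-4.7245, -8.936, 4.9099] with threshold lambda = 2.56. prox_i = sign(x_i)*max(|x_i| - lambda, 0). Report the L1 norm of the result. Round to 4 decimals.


Soft-thresholding with lambda = 2.56:
prox(-4.7245) = sign(-4.7245)*max(|-4.7245| - 2.56, 0) = -2.1645
prox(-8.936) = sign(-8.936)*max(|-8.936| - 2.56, 0) = -6.376
prox(4.9099) = sign(4.9099)*max(|4.9099| - 2.56, 0) = 2.3499
prox(x) = [-2.1645, -6.376, 2.3499]
||prox(x)||_1 = 2.1645 + 6.376 + 2.3499 = 10.8904


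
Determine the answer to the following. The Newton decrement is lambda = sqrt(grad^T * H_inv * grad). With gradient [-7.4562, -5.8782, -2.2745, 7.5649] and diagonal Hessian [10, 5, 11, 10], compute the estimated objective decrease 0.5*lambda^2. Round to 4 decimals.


Step 1: H is diagonal, so H^(-1) * g = [-0.7456, -1.1756, -0.2068, 0.7565].
Step 2: g^T H^(-1) g = sum_i g_i^2 / H_ii
  = (-7.4562)^2/10 + (-5.8782)^2/5 + (-2.2745)^2/11 + (7.5649)^2/10
  = 5.5595 + 6.9106 + 0.4703 + 5.7228 = 18.6632
Step 3: Objective decrease = 0.5 * g^T H^(-1) g = 9.3316


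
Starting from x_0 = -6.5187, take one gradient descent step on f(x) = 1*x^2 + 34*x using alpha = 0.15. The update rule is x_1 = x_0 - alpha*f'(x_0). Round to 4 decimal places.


We compute the gradient at x_0 and apply the update.
f'(x) = 2*x + 34
f'(-6.5187) = 2*-6.5187 + 34 = 20.9626
x_1 = -6.5187 - 0.15*20.9626 = -9.6631


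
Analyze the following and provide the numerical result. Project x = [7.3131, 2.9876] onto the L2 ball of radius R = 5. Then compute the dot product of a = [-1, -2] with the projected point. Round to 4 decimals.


Step 1: Compute ||x|| (intermediates to 6 decimals).
||x|| = sqrt(7.3131^2 + 2.9876^2) = 7.899822
Step 2: Project.
Since ||x|| > R, scale = R/||x|| = 5/7.899822 = 0.632926, proj(x) = scale * x
proj(x) = [4.628651, 1.89093]
Step 3: Dot product.
a^T * proj(x) = -1*4.628651 - 2*1.89093 = -8.4105


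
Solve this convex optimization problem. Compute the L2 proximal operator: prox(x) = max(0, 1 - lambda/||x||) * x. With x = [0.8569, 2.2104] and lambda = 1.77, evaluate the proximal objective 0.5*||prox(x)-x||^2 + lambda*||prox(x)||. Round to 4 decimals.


Step 1: Compute ||x||.
||x|| = 2.3707
Step 2: Compute scaling factor.
scale = max(0, 1 - 1.77/2.3707) = 0.2534
Step 3: prox(x) = [0.2171, 0.5601]
||prox(x)|| = 0.6007
Step 4: Proximal objective.
0.5*||prox-x||^2 = 1.5665
lambda*||prox|| = 1.0632
Total = 2.6297


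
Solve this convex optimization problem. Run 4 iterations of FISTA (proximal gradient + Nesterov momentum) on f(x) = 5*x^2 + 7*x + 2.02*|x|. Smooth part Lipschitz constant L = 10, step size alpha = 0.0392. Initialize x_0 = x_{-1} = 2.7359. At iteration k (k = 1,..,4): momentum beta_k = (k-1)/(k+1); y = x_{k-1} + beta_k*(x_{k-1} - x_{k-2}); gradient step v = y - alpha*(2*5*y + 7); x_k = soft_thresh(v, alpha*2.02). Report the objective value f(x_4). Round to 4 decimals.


FISTA on f(x) = 5*x^2 + 7*x + 2.02*|x|
L = 10, alpha = 0.0392
Iteration 1: beta = 0.0, y = 2.7359 + 0.0*(2.7359 - 2.7359) = 2.7359
  grad(y) = 34.359, v = y - alpha*grad = 1.389
  prox(v) = soft_thresh(1.389, 0.0792) = 1.3098
Iteration 2: beta = 0.3333, y = 1.3098 + 0.3333*(1.3098 - 2.7359) = 0.8345
  grad(y) = 15.3449, v = y - alpha*grad = 0.233
  prox(v) = soft_thresh(0.233, 0.0792) = 0.1538
Iteration 3: beta = 0.5, y = 0.1538 + 0.5*(0.1538 - 1.3098) = -0.4242
  grad(y) = 2.7576, v = y - alpha*grad = -0.5323
  prox(v) = soft_thresh(-0.5323, 0.0792) = -0.4532
Iteration 4: beta = 0.6, y = -0.4532 + 0.6*(-0.4532 - 0.1538) = -0.8173
  grad(y) = -1.1732, v = y - alpha*grad = -0.7713
  prox(v) = soft_thresh(-0.7713, 0.0792) = -0.6921
f(x_4) = 5*(-0.6921)^2 + 7*(-0.6921) + 2.02*|-0.6921| = -1.0516


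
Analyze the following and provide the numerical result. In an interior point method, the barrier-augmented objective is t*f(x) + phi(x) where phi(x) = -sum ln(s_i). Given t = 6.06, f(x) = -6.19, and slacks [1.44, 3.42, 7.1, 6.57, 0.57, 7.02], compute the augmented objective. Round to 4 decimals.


Step 1: Compute log-barrier.
ln values: [0.3646, 1.2296, 1.9601, 1.8825, -0.5621, 1.9488]
phi = -(0.3646 + 1.2296 + 1.9601 + 1.8825 - 0.5621 + 1.9488) = -6.8235
Step 2: Compute augmented objective.
t*f(x) = 6.06*-6.19 = -37.5114
Total = -37.5114 - 6.8235 = -44.3349


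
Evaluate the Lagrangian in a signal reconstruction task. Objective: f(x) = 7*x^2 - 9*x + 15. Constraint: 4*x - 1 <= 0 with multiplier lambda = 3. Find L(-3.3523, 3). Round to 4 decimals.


Step 1: Evaluate f(x).
f(-3.3523) = 7*(-3.3523)^2 - 9*(-3.3523) + 15 = 123.8361
Step 2: Evaluate g(x).
g(-3.3523) = 4*-3.3523 - 1 = -14.4092
Step 3: Compute Lagrangian.
L = 123.8361 + 3*-14.4092 = 80.6085


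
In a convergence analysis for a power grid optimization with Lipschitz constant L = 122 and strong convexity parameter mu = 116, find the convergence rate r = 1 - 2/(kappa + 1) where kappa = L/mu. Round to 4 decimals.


Step 1: Compute the condition number.
kappa = L/mu = 122/116 = 1.0517
Step 2: Compute the convergence rate.
r = 1 - 2/(kappa + 1) = 1 - 2*mu/(L + mu) = (L - mu)/(L + mu) = 6/238 = 0.0252


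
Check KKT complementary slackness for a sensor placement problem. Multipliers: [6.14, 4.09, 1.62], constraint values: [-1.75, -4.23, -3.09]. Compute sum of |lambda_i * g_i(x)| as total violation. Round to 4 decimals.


KKT complementary slackness check:
lambda_1 * g_1 = 6.14 * -1.75 = -10.745
lambda_2 * g_2 = 4.09 * -4.23 = -17.3007
lambda_3 * g_3 = 1.62 * -3.09 = -5.0058
Total violation = 10.745 + 17.3007 + 5.0058 = 33.0515


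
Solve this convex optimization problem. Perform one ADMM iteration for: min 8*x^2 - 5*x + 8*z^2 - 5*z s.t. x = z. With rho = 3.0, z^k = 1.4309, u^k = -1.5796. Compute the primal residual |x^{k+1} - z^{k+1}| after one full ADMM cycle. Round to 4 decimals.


ADMM iteration with rho = 3.0, z^k = 1.4309, u^k = -1.5796
Step 1: x-update.
Minimize 8*x^2 - 5*x + (3.0/2)*(x - 1.4309 - 1.5796)^2
FOC: (2*8 + 3.0)*x = 5 + 3.0*(1.4309 + 1.5796)
x^{k+1} = 0.7385
Step 2: z-update.
Minimize 8*z^2 - 5*z + (3.0/2)*(0.7385 - z - 1.5796)^2
FOC: (2*8 + 3.0)*z = 5 + 3.0*(0.7385 - 1.5796)
z^{k+1} = 0.1304
Step 3: u-update.
u^{k+1} = -1.5796 + 0.7385 - 0.1304 = -0.9715
Step 4: Primal residual = |0.7385 - 0.1304| = 0.6081


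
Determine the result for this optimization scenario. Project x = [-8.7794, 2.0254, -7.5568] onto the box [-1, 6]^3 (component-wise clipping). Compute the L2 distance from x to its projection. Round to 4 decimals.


Project each component onto [-1, 6].
clip(-8.7794) = -1.0, clip(2.0254) = 2.0254, clip(-7.5568) = -1.0
Projection = [-1.0, 2.0254, -1.0]
Squared diffs: [60.5191, 0.0, 42.9916]
Distance = sqrt(103.5107) = 10.174


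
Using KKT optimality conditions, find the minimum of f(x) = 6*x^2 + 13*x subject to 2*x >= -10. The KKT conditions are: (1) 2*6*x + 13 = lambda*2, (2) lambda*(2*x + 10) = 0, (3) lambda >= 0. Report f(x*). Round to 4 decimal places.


Step 1: Try lambda = 0 (constraint inactive).
Stationarity: 2*6*x + 13 = 0
x* = -13/(2*6) = -13/12 = -1.0833 (rounded; the exact value -13/12 is used below)
Check constraint: 2*-1.0833 = -2.1666 >= -10 -- satisfied.
Step 2: Compute optimal value.
f(x*) = 6*(-13/12)^2 + 13*(-13/12) = -7.0417


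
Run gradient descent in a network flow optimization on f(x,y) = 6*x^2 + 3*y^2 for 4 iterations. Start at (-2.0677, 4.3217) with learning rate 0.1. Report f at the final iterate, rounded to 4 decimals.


Gradient descent on f(x,y) = 6*x^2 + 3*y^2.
Starting point: (-2.0677, 4.3217), alpha = 0.1
Step 1: grad_x = 2*6*-2.0677 = -24.8124, grad_y = 2*3*4.3217 = 25.9302
  x_1 = -2.0677 - 0.1*-24.8124 = 0.4135
  y_1 = 4.3217 - 0.1*25.9302 = 1.7287
Step 2: grad_x = 2*6*0.4135 = 4.9625, grad_y = 2*3*1.7287 = 10.3721
  x_2 = 0.4135 - 0.1*4.9625 = -0.0827
  y_2 = 1.7287 - 0.1*10.3721 = 0.6915
Step 3: grad_x = 2*6*-0.0827 = -0.9925, grad_y = 2*3*0.6915 = 4.1488
  x_3 = -0.0827 - 0.1*-0.9925 = 0.0165
  y_3 = 0.6915 - 0.1*4.1488 = 0.2766
Step 4: grad_x = 2*6*0.0165 = 0.1985, grad_y = 2*3*0.2766 = 1.6595
  x_4 = 0.0165 - 0.1*0.1985 = -0.0033
  y_4 = 0.2766 - 0.1*1.6595 = 0.1106
f(-0.0033, 0.1106) = 6*(-0.0033)^2 + 3*0.1106^2 = 0.0368


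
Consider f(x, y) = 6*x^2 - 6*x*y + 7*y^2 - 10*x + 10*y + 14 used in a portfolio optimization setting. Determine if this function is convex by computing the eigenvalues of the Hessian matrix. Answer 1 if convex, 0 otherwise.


The Hessian of f(x,y) = 6*x^2 - 6*x*y + 7*y^2 - 10*x + 10*y + 14 is:
H = [[12, -6], [-6, 14]]
Trace = 12 + 14 = 26
Determinant = 12*14 - (-6)^2 = 132
Discriminant = (26)^2 - 4*132 = 148.0
Eigenvalues: lambda_1 = 6.9172, lambda_2 = 19.0828
The function is convex.

1


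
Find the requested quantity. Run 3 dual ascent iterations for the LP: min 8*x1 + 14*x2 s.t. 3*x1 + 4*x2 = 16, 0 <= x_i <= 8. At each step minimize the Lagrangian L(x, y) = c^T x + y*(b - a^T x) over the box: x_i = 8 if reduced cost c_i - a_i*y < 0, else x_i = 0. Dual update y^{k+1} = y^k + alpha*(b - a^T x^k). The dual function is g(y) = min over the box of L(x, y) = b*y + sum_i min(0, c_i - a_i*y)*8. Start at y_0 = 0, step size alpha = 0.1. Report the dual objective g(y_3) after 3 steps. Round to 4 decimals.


Dual ascent for LP: min 8*x1 + 14*x2, 3*x1 + 4*x2 = 16, 0 <= x_i <= 8
Step 1: y^k = 0.0, reduced costs: (8.0, 14.0)
  x^k = (0.0, 0.0), subgradient = b - a^T x = 16.0
  y^{k+1} = 0.0 + 0.1*16.0 = 1.6
Step 2: y^k = 1.6, reduced costs: (3.2, 7.6)
  x^k = (0.0, 0.0), subgradient = b - a^T x = 16.0
  y^{k+1} = 1.6 + 0.1*16.0 = 3.2
Step 3: y^k = 3.2, reduced costs: (-1.6, 1.2)
  x^k = (8.0, 0.0), subgradient = b - a^T x = -8.0
  y^{k+1} = 3.2 + 0.1*-8.0 = 2.4
Dual objective at y_3 = 2.4: reduced costs (0.8, 4.4), box minimizer x = (0.0, 0.0)
g(y_3) = b*y + (c1 - a1*y)*x1 + (c2 - a2*y)*x2 = 16*2.4 + 0.8*0.0 + 4.4*0.0 = 38.4 + 0.0 + 0.0 = 38.4


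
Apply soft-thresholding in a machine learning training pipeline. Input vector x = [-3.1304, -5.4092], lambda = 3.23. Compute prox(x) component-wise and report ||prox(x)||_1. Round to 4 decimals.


Soft-thresholding with lambda = 3.23:
prox(-3.1304) = sign(-3.1304)*max(|-3.1304| - 3.23, 0) = 0.0
prox(-5.4092) = sign(-5.4092)*max(|-5.4092| - 3.23, 0) = -2.1792
prox(x) = [0.0, -2.1792]
||prox(x)||_1 = 0.0 + 2.1792 = 2.1792


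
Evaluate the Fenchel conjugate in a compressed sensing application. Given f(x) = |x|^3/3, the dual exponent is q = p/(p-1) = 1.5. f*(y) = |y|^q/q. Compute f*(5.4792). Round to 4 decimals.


The conjugate exponent q satisfies 1/p + 1/q = 1.
p = 3, so q = 3/(3 - 1) = 1.5
|y|^q = 5.4792^1.5 = 12.8255
f*(5.4792) = 12.8255 / 1.5 = 8.5504


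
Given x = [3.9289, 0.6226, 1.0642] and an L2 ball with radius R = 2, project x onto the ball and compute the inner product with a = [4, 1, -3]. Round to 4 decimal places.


Step 1: Compute ||x|| (intermediates to 6 decimals).
||x|| = sqrt(3.9289^2 + 0.6226^2 + 1.0642^2) = 4.117816
Step 2: Project.
Since ||x|| > R, scale = R/||x|| = 2/4.117816 = 0.485694, proj(x) = scale * x
proj(x) = [1.908243, 0.302393, 0.516876]
Step 3: Dot product.
a^T * proj(x) = 4*1.908243 + 1*0.302393 - 3*0.516876 = 6.3847


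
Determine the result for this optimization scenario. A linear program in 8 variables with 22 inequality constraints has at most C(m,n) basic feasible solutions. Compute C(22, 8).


Each vertex corresponds to some choice of n active constraints out of m, so the number of vertices is at most C(m, n) = m! / (n!(m-n)!).
m = 22, n = 8
Numerator: 22 * 21 * 20 * 19 * 18 * 17 * 16 * 15
Denominator: 8! = 40320
C(22, 8) = 319770


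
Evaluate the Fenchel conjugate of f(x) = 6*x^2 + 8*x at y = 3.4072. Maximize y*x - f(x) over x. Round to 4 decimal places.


f*(y) = sup_x {y*x - a*x^2 - b*x} = sup_x {(y-b)*x - a*x^2}
FOC: (y - b) - 2a*x = 0 => x* = (y - b)/(2a)
x* = (3.4072 - 8)/(2*6) = -0.3827
f*(3.4072) = (y-b)^2/(4a) = (3.4072 - 8)^2/(4*6)
= 21.0938/24 = 0.8789


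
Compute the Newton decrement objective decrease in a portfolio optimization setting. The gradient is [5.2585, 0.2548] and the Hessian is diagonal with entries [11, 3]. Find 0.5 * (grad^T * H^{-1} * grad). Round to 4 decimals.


Step 1: H is diagonal, so H^(-1) * g = [0.478, 0.0849].
Step 2: g^T H^(-1) g = sum_i g_i^2 / H_ii
  = (5.2585)^2/11 + (0.2548)^2/3
  = 2.5138 + 0.0216 = 2.5354
Step 3: Objective decrease = 0.5 * g^T H^(-1) g = 1.2677


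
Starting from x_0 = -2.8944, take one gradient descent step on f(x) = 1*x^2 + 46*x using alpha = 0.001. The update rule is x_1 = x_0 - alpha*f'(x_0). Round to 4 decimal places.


We compute the gradient at x_0 and apply the update.
f'(x) = 2*x + 46
f'(-2.8944) = 2*-2.8944 + 46 = 40.2112
x_1 = -2.8944 - 0.001*40.2112 = -2.9346


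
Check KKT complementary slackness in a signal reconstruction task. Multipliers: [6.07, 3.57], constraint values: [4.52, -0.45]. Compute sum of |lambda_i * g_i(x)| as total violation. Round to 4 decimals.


KKT complementary slackness check:
lambda_1 * g_1 = 6.07 * 4.52 = 27.4364
lambda_2 * g_2 = 3.57 * -0.45 = -1.6065
Total violation = 27.4364 + 1.6065 = 29.0429


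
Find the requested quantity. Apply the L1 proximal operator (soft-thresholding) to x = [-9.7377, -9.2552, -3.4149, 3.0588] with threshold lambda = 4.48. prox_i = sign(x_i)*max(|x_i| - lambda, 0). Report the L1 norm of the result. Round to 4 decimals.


Soft-thresholding with lambda = 4.48:
prox(-9.7377) = sign(-9.7377)*max(|-9.7377| - 4.48, 0) = -5.2577
prox(-9.2552) = sign(-9.2552)*max(|-9.2552| - 4.48, 0) = -4.7752
prox(-3.4149) = sign(-3.4149)*max(|-3.4149| - 4.48, 0) = 0.0
prox(3.0588) = sign(3.0588)*max(|3.0588| - 4.48, 0) = 0.0
prox(x) = [-5.2577, -4.7752, 0.0, 0.0]
||prox(x)||_1 = 5.2577 + 4.7752 + 0.0 + 0.0 = 10.0329


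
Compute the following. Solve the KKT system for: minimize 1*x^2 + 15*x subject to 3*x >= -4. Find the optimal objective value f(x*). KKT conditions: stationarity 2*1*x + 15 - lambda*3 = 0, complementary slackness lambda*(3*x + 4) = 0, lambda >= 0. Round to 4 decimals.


Step 1: Try lambda = 0 (constraint inactive).
x_unc = -15/(2*1) = -7.5
Check: 3*-7.5 = -22.5 < -4 -- violated!
Step 2: Constraint must be active: 3*x = -4
x* = -4/3 = -1.3333 (rounded; the exact value -4/3 is used below)
lambda = (2*1*(-4/3) + 15)/3 = 4.1111
Step 3: Compute optimal value.
f(x*) = 1*(-4/3)^2 + 15*(-4/3) = -18.2222


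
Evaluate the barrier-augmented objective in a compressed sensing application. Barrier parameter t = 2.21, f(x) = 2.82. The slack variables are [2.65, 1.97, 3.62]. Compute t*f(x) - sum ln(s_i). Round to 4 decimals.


Step 1: Compute log-barrier.
ln values: [0.9746, 0.678, 1.2865]
phi = -(0.9746 + 0.678 + 1.2865) = -2.9391
Step 2: Compute augmented objective.
t*f(x) = 2.21*2.82 = 6.2322
Total = 6.2322 - 2.9391 = 3.2931


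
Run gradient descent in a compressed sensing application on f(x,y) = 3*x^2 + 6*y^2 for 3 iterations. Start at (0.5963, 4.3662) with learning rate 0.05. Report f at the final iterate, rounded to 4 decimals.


Gradient descent on f(x,y) = 3*x^2 + 6*y^2.
Starting point: (0.5963, 4.3662), alpha = 0.05
Step 1: grad_x = 2*3*0.5963 = 3.5778, grad_y = 2*6*4.3662 = 52.3944
  x_1 = 0.5963 - 0.05*3.5778 = 0.4174
  y_1 = 4.3662 - 0.05*52.3944 = 1.7465
Step 2: grad_x = 2*3*0.4174 = 2.5045, grad_y = 2*6*1.7465 = 20.9578
  x_2 = 0.4174 - 0.05*2.5045 = 0.2922
  y_2 = 1.7465 - 0.05*20.9578 = 0.6986
Step 3: grad_x = 2*3*0.2922 = 1.7531, grad_y = 2*6*0.6986 = 8.3831
  x_3 = 0.2922 - 0.05*1.7531 = 0.2045
  y_3 = 0.6986 - 0.05*8.3831 = 0.2794
f(0.2045, 0.2794) = 3*0.2045^2 + 6*0.2794^2 = 0.594


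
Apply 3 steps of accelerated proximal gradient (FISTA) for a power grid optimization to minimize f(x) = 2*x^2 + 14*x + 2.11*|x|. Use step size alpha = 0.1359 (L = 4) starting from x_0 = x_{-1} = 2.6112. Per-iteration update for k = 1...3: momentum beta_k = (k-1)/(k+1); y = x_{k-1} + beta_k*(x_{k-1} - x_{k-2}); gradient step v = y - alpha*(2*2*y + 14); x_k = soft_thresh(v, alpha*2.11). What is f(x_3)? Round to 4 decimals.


FISTA on f(x) = 2*x^2 + 14*x + 2.11*|x|
L = 4, alpha = 0.1359
Iteration 1: beta = 0.0, y = 2.6112 + 0.0*(2.6112 - 2.6112) = 2.6112
  grad(y) = 24.4448, v = y - alpha*grad = -0.7108
  prox(v) = soft_thresh(-0.7108, 0.2867) = -0.4241
Iteration 2: beta = 0.3333, y = -0.4241 + 0.3333*(-0.4241 - 2.6112) = -1.4359
  grad(y) = 8.2565, v = y - alpha*grad = -2.5579
  prox(v) = soft_thresh(-2.5579, 0.2867) = -2.2712
Iteration 3: beta = 0.5, y = -2.2712 + 0.5*(-2.2712 + 0.4241) = -3.1947
  grad(y) = 1.2211, v = y - alpha*grad = -3.3607
  prox(v) = soft_thresh(-3.3607, 0.2867) = -3.0739
f(x_3) = 2*(-3.0739)^2 + 14*(-3.0739) + 2.11*|-3.0739| = -17.6509


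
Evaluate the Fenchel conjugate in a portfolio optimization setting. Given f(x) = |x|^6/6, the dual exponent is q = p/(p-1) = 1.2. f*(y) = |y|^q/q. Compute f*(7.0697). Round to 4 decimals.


The conjugate exponent q satisfies 1/p + 1/q = 1.
p = 6, so q = 6/(6 - 1) = 1.2
|y|^q = 7.0697^1.2 = 10.454
f*(7.0697) = 10.454 / 1.2 = 8.7116


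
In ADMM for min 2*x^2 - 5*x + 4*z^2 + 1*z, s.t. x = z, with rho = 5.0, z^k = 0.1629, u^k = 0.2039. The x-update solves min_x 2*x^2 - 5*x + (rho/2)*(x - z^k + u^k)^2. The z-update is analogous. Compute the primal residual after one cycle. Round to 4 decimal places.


ADMM iteration with rho = 5.0, z^k = 0.1629, u^k = 0.2039
Step 1: x-update.
Minimize 2*x^2 - 5*x + (5.0/2)*(x - 0.1629 + 0.2039)^2
FOC: (2*2 + 5.0)*x = 5 + 5.0*(0.1629 - 0.2039)
x^{k+1} = 0.5328
Step 2: z-update.
Minimize 4*z^2 + 1*z + (5.0/2)*(0.5328 - z + 0.2039)^2
FOC: (2*4 + 5.0)*z = -1 + 5.0*(0.5328 + 0.2039)
z^{k+1} = 0.2064
Step 3: u-update.
u^{k+1} = 0.2039 + 0.5328 - 0.2064 = 0.5303
Step 4: Primal residual = |0.5328 - 0.2064| = 0.3264


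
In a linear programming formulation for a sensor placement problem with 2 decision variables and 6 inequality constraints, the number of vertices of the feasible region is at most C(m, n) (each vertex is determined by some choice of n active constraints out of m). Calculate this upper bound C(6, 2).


Each vertex corresponds to some choice of n active constraints out of m, so the number of vertices is at most C(m, n) = m! / (n!(m-n)!).
m = 6, n = 2
Numerator: 6 * 5
Denominator: 2! = 2
C(6, 2) = 15


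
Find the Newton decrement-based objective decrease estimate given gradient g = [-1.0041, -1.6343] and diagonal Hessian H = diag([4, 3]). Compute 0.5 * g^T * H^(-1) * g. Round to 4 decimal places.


Step 1: H is diagonal, so H^(-1) * g = [-0.251, -0.5448].
Step 2: g^T H^(-1) g = sum_i g_i^2 / H_ii
  = (-1.0041)^2/4 + (-1.6343)^2/3
  = 0.2521 + 0.8903 = 1.1424
Step 3: Objective decrease = 0.5 * g^T H^(-1) g = 0.5712


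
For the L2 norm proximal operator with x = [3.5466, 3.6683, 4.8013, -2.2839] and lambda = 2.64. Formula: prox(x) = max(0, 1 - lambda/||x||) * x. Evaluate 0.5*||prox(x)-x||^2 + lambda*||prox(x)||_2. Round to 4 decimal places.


Step 1: Compute ||x||.
||x|| = 7.3691
Step 2: Compute scaling factor.
scale = max(0, 1 - 2.64/7.3691) = 0.6417
Step 3: prox(x) = [2.276, 2.3541, 3.0812, -1.4657]
||prox(x)|| = 4.7291
Step 4: Proximal objective.
0.5*||prox-x||^2 = 3.4848
lambda*||prox|| = 12.4848
Total = 15.9696


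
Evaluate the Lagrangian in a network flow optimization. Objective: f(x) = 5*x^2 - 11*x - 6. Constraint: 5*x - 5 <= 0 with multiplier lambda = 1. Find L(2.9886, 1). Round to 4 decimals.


Step 1: Evaluate f(x).
f(2.9886) = 5*2.9886^2 - 11*2.9886 - 6 = 5.784
Step 2: Evaluate g(x).
g(2.9886) = 5*2.9886 - 5 = 9.943
Step 3: Compute Lagrangian.
L = 5.784 + 1*9.943 = 15.727


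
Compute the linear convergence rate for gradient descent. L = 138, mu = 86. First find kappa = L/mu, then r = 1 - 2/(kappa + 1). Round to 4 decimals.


Step 1: Compute the condition number.
kappa = L/mu = 138/86 = 1.6047
Step 2: Compute the convergence rate.
r = 1 - 2/(kappa + 1) = 1 - 2*mu/(L + mu) = (L - mu)/(L + mu) = 52/224 = 0.2321


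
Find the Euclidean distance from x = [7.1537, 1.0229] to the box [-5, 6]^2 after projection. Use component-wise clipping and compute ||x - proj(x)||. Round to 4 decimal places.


Project each component onto [-5, 6].
clip(7.1537) = 6.0, clip(1.0229) = 1.0229
Projection = [6.0, 1.0229]
Squared diffs: [1.331, 0.0]
Distance = sqrt(1.331) = 1.1537


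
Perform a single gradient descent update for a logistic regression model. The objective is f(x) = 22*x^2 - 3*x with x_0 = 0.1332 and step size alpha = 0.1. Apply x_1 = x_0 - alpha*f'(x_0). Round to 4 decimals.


We compute the gradient at x_0 and apply the update.
f'(x) = 44*x - 3
f'(0.1332) = 44*0.1332 - 3 = 2.8608
x_1 = 0.1332 - 0.1*2.8608 = -0.1529


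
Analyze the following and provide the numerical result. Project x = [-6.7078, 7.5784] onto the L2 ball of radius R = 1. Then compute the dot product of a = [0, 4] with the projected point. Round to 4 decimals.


Step 1: Compute ||x|| (intermediates to 6 decimals).
||x|| = sqrt((-6.7078)^2 + 7.5784^2) = 10.120609
Step 2: Project.
Since ||x|| > R, scale = R/||x|| = 1/10.120609 = 0.098808, proj(x) = scale * x
proj(x) = [-0.662784, 0.748807]
Step 3: Dot product.
a^T * proj(x) = 0*(-0.662784) + 4*0.748807 = 2.9952


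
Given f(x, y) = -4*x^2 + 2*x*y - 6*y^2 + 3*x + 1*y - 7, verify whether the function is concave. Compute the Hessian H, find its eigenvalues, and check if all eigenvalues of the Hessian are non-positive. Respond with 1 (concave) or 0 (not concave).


The Hessian of f(x,y) = -4*x^2 + 2*x*y - 6*y^2 + 3*x + 1*y - 7 is:
H = [[-8, 2], [2, -12]]
Trace = -8 - 12 = -20
Determinant = -8*-12 - (2)^2 = 92
Discriminant = (-20)^2 - 4*92 = 32.0
Eigenvalues: lambda_1 = -12.8284, lambda_2 = -7.1716
The function is concave.

1


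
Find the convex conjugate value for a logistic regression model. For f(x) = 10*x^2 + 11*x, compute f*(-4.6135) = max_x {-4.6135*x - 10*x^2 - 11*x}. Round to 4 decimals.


f*(y) = sup_x {y*x - a*x^2 - b*x} = sup_x {(y-b)*x - a*x^2}
FOC: (y - b) - 2a*x = 0 => x* = (y - b)/(2a)
x* = (-4.6135 - 11)/(2*10) = -0.7807
f*(-4.6135) = (y-b)^2/(4a) = (-4.6135 - 11)^2/(4*10)
= 243.7814/40 = 6.0945


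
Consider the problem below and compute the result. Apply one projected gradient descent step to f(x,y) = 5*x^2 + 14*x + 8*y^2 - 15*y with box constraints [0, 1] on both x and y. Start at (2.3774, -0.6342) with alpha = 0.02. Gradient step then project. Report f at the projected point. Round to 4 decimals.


Step 1: Compute gradient at (2.3774, -0.6342).
grad_x = 2*5*2.3774 + 14 = 37.774
grad_y = 2*8*-0.6342 - 15 = -25.1472
Step 2: Gradient step.
x_raw = 2.3774 - 0.02*37.774 = 1.6219
y_raw = -0.6342 - 0.02*-25.1472 = -0.1313
Step 3: Project onto [0, 1].
x_proj = clip(1.6219) = 1.0
y_proj = clip(-0.1313) = 0.0
Step 4: Evaluate f.
f(1.0, 0.0) = 19.0


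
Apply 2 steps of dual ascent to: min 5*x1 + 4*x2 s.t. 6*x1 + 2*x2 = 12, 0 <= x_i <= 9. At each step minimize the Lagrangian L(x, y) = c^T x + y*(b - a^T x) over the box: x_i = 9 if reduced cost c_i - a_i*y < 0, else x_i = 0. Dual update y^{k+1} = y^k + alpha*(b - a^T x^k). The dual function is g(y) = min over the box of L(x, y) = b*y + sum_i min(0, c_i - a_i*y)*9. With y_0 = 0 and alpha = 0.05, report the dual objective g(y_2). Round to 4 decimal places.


Dual ascent for LP: min 5*x1 + 4*x2, 6*x1 + 2*x2 = 12, 0 <= x_i <= 9
Step 1: y^k = 0.0, reduced costs: (5.0, 4.0)
  x^k = (0.0, 0.0), subgradient = b - a^T x = 12.0
  y^{k+1} = 0.0 + 0.05*12.0 = 0.6
Step 2: y^k = 0.6, reduced costs: (1.4, 2.8)
  x^k = (0.0, 0.0), subgradient = b - a^T x = 12.0
  y^{k+1} = 0.6 + 0.05*12.0 = 1.2
Dual objective at y_2 = 1.2: reduced costs (-2.2, 1.6), box minimizer x = (9.0, 0.0)
g(y_2) = b*y + (c1 - a1*y)*x1 + (c2 - a2*y)*x2 = 12*1.2 + (-2.2)*9.0 + 1.6*0.0 = 14.4 - 19.8 + 0.0 = -5.4


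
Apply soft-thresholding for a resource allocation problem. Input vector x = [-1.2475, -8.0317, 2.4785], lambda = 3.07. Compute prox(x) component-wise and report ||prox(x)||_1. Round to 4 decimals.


Soft-thresholding with lambda = 3.07:
prox(-1.2475) = sign(-1.2475)*max(|-1.2475| - 3.07, 0) = 0.0
prox(-8.0317) = sign(-8.0317)*max(|-8.0317| - 3.07, 0) = -4.9617
prox(2.4785) = sign(2.4785)*max(|2.4785| - 3.07, 0) = 0.0
prox(x) = [0.0, -4.9617, 0.0]
||prox(x)||_1 = 0.0 + 4.9617 + 0.0 = 4.9617


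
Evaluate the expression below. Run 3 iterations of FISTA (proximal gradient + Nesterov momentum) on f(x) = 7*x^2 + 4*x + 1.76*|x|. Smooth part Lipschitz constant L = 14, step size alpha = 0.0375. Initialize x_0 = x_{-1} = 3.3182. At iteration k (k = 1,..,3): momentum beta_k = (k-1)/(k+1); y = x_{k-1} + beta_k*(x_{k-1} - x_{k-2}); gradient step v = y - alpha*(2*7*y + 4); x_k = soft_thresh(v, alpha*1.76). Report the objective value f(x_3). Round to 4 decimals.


FISTA on f(x) = 7*x^2 + 4*x + 1.76*|x|
L = 14, alpha = 0.0375
Iteration 1: beta = 0.0, y = 3.3182 + 0.0*(3.3182 - 3.3182) = 3.3182
  grad(y) = 50.4548, v = y - alpha*grad = 1.4261
  prox(v) = soft_thresh(1.4261, 0.066) = 1.3601
Iteration 2: beta = 0.3333, y = 1.3601 + 0.3333*(1.3601 - 3.3182) = 0.7075
  grad(y) = 13.9044, v = y - alpha*grad = 0.186
  prox(v) = soft_thresh(0.186, 0.066) = 0.12
Iteration 3: beta = 0.5, y = 0.12 + 0.5*(0.12 - 1.3601) = -0.5
  grad(y) = -3.0001, v = y - alpha*grad = -0.3875
  prox(v) = soft_thresh(-0.3875, 0.066) = -0.3215
f(x_3) = 7*(-0.3215)^2 + 4*(-0.3215) + 1.76*|-0.3215| = 0.0034


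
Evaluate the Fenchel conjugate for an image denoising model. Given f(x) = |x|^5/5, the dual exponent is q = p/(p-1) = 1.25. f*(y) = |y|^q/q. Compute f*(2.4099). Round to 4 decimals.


The conjugate exponent q satisfies 1/p + 1/q = 1.
p = 5, so q = 5/(5 - 1) = 1.25
|y|^q = 2.4099^1.25 = 3.0026
f*(2.4099) = 3.0026 / 1.25 = 2.4021


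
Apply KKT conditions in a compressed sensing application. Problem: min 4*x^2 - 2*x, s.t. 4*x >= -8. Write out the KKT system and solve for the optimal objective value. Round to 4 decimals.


Step 1: Try lambda = 0 (constraint inactive).
Stationarity: 2*4*x - 2 = 0
x* = 2/(2*4) = 0.25
Check constraint: 4*0.25 = 1.0 >= -8 -- satisfied.
Step 2: Compute optimal value.
f(x*) = 4*0.25^2 - 2*0.25 = -0.25


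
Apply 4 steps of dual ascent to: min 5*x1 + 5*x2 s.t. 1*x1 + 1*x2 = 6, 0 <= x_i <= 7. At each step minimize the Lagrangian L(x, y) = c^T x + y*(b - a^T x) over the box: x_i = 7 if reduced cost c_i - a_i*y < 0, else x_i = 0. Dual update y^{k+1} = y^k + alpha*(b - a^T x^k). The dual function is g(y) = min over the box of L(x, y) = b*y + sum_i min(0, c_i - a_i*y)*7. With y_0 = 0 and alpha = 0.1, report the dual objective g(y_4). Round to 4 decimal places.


Dual ascent for LP: min 5*x1 + 5*x2, 1*x1 + 1*x2 = 6, 0 <= x_i <= 7
Step 1: y^k = 0.0, reduced costs: (5.0, 5.0)
  x^k = (0.0, 0.0), subgradient = b - a^T x = 6.0
  y^{k+1} = 0.0 + 0.1*6.0 = 0.6
Step 2: y^k = 0.6, reduced costs: (4.4, 4.4)
  x^k = (0.0, 0.0), subgradient = b - a^T x = 6.0
  y^{k+1} = 0.6 + 0.1*6.0 = 1.2
Step 3: y^k = 1.2, reduced costs: (3.8, 3.8)
  x^k = (0.0, 0.0), subgradient = b - a^T x = 6.0
  y^{k+1} = 1.2 + 0.1*6.0 = 1.8
Step 4: y^k = 1.8, reduced costs: (3.2, 3.2)
  x^k = (0.0, 0.0), subgradient = b - a^T x = 6.0
  y^{k+1} = 1.8 + 0.1*6.0 = 2.4
Dual objective at y_4 = 2.4: reduced costs (2.6, 2.6), box minimizer x = (0.0, 0.0)
g(y_4) = b*y + (c1 - a1*y)*x1 + (c2 - a2*y)*x2 = 6*2.4 + 2.6*0.0 + 2.6*0.0 = 14.4 + 0.0 + 0.0 = 14.4
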